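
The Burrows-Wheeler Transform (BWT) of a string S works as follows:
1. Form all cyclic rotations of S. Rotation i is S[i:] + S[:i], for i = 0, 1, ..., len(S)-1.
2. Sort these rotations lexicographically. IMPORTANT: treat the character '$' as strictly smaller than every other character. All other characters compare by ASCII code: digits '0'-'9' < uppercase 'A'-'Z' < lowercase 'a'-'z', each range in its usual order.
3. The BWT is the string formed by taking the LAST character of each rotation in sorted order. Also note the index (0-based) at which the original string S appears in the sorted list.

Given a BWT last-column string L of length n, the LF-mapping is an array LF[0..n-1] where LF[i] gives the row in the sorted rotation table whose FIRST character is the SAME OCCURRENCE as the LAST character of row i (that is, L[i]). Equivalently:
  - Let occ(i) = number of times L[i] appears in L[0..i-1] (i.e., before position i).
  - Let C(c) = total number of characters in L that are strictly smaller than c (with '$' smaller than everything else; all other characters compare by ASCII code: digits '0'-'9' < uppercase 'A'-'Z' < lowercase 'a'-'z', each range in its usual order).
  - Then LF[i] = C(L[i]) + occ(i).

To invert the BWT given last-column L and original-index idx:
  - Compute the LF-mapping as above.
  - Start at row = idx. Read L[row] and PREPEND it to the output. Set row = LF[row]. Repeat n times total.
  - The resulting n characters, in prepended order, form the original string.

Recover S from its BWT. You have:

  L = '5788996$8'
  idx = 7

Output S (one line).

Answer: 98689875$

Derivation:
LF mapping: 1 3 4 5 7 8 2 0 6
Walk LF starting at row 7, prepending L[row]:
  step 1: row=7, L[7]='$', prepend. Next row=LF[7]=0
  step 2: row=0, L[0]='5', prepend. Next row=LF[0]=1
  step 3: row=1, L[1]='7', prepend. Next row=LF[1]=3
  step 4: row=3, L[3]='8', prepend. Next row=LF[3]=5
  step 5: row=5, L[5]='9', prepend. Next row=LF[5]=8
  step 6: row=8, L[8]='8', prepend. Next row=LF[8]=6
  step 7: row=6, L[6]='6', prepend. Next row=LF[6]=2
  step 8: row=2, L[2]='8', prepend. Next row=LF[2]=4
  step 9: row=4, L[4]='9', prepend. Next row=LF[4]=7
Reversed output: 98689875$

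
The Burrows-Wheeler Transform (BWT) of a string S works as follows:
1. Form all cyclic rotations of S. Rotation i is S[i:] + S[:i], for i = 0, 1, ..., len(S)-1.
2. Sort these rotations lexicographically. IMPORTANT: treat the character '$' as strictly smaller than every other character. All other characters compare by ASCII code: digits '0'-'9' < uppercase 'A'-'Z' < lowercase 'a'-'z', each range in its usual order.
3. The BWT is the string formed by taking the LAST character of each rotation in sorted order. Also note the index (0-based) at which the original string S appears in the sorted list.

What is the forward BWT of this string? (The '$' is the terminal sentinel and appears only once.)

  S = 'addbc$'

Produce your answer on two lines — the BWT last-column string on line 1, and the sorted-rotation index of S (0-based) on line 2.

Answer: c$dbda
1

Derivation:
All 6 rotations (rotation i = S[i:]+S[:i]):
  rot[0] = addbc$
  rot[1] = ddbc$a
  rot[2] = dbc$ad
  rot[3] = bc$add
  rot[4] = c$addb
  rot[5] = $addbc
Sorted (with $ < everything):
  sorted[0] = $addbc  (last char: 'c')
  sorted[1] = addbc$  (last char: '$')
  sorted[2] = bc$add  (last char: 'd')
  sorted[3] = c$addb  (last char: 'b')
  sorted[4] = dbc$ad  (last char: 'd')
  sorted[5] = ddbc$a  (last char: 'a')
Last column: c$dbda
Original string S is at sorted index 1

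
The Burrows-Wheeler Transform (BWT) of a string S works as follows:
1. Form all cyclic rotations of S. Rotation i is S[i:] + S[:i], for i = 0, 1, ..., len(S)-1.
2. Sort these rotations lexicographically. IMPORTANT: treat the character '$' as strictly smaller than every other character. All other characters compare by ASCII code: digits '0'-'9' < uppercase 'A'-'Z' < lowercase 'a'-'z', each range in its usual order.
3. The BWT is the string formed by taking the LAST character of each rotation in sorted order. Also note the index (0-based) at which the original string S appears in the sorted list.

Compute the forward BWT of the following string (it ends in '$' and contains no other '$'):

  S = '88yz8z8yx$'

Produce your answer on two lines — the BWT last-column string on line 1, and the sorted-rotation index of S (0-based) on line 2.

All 10 rotations (rotation i = S[i:]+S[:i]):
  rot[0] = 88yz8z8yx$
  rot[1] = 8yz8z8yx$8
  rot[2] = yz8z8yx$88
  rot[3] = z8z8yx$88y
  rot[4] = 8z8yx$88yz
  rot[5] = z8yx$88yz8
  rot[6] = 8yx$88yz8z
  rot[7] = yx$88yz8z8
  rot[8] = x$88yz8z8y
  rot[9] = $88yz8z8yx
Sorted (with $ < everything):
  sorted[0] = $88yz8z8yx  (last char: 'x')
  sorted[1] = 88yz8z8yx$  (last char: '$')
  sorted[2] = 8yx$88yz8z  (last char: 'z')
  sorted[3] = 8yz8z8yx$8  (last char: '8')
  sorted[4] = 8z8yx$88yz  (last char: 'z')
  sorted[5] = x$88yz8z8y  (last char: 'y')
  sorted[6] = yx$88yz8z8  (last char: '8')
  sorted[7] = yz8z8yx$88  (last char: '8')
  sorted[8] = z8yx$88yz8  (last char: '8')
  sorted[9] = z8z8yx$88y  (last char: 'y')
Last column: x$z8zy888y
Original string S is at sorted index 1

Answer: x$z8zy888y
1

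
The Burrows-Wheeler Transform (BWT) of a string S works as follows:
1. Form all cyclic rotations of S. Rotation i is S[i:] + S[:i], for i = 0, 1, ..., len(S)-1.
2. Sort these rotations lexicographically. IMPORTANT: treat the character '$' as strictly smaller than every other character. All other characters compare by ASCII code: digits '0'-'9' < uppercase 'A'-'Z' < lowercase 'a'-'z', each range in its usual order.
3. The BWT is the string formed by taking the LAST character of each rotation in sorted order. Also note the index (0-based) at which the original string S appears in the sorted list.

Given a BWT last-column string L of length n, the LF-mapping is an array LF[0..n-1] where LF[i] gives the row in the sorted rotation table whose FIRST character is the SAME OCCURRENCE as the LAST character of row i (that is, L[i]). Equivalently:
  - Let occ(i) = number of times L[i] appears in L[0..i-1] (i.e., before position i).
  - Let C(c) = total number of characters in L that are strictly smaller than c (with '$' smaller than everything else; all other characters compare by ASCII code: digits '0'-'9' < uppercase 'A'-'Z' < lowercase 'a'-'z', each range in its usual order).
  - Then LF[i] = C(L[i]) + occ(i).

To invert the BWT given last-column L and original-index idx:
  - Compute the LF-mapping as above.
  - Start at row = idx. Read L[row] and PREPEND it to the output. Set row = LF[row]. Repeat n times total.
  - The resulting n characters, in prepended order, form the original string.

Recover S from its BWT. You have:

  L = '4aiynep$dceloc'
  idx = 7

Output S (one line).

Answer: encyclopedia4$

Derivation:
LF mapping: 1 2 8 13 10 6 12 0 5 3 7 9 11 4
Walk LF starting at row 7, prepending L[row]:
  step 1: row=7, L[7]='$', prepend. Next row=LF[7]=0
  step 2: row=0, L[0]='4', prepend. Next row=LF[0]=1
  step 3: row=1, L[1]='a', prepend. Next row=LF[1]=2
  step 4: row=2, L[2]='i', prepend. Next row=LF[2]=8
  step 5: row=8, L[8]='d', prepend. Next row=LF[8]=5
  step 6: row=5, L[5]='e', prepend. Next row=LF[5]=6
  step 7: row=6, L[6]='p', prepend. Next row=LF[6]=12
  step 8: row=12, L[12]='o', prepend. Next row=LF[12]=11
  step 9: row=11, L[11]='l', prepend. Next row=LF[11]=9
  step 10: row=9, L[9]='c', prepend. Next row=LF[9]=3
  step 11: row=3, L[3]='y', prepend. Next row=LF[3]=13
  step 12: row=13, L[13]='c', prepend. Next row=LF[13]=4
  step 13: row=4, L[4]='n', prepend. Next row=LF[4]=10
  step 14: row=10, L[10]='e', prepend. Next row=LF[10]=7
Reversed output: encyclopedia4$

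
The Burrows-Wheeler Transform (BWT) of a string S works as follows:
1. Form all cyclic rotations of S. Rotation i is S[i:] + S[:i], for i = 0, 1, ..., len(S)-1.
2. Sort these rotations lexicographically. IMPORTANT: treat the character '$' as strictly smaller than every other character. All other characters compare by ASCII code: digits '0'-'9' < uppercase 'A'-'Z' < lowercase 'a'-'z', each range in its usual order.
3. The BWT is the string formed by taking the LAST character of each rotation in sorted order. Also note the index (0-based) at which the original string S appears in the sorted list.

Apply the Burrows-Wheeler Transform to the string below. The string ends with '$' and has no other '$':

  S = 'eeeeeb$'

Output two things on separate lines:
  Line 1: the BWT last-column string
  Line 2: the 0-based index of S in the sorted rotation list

Answer: beeeee$
6

Derivation:
All 7 rotations (rotation i = S[i:]+S[:i]):
  rot[0] = eeeeeb$
  rot[1] = eeeeb$e
  rot[2] = eeeb$ee
  rot[3] = eeb$eee
  rot[4] = eb$eeee
  rot[5] = b$eeeee
  rot[6] = $eeeeeb
Sorted (with $ < everything):
  sorted[0] = $eeeeeb  (last char: 'b')
  sorted[1] = b$eeeee  (last char: 'e')
  sorted[2] = eb$eeee  (last char: 'e')
  sorted[3] = eeb$eee  (last char: 'e')
  sorted[4] = eeeb$ee  (last char: 'e')
  sorted[5] = eeeeb$e  (last char: 'e')
  sorted[6] = eeeeeb$  (last char: '$')
Last column: beeeee$
Original string S is at sorted index 6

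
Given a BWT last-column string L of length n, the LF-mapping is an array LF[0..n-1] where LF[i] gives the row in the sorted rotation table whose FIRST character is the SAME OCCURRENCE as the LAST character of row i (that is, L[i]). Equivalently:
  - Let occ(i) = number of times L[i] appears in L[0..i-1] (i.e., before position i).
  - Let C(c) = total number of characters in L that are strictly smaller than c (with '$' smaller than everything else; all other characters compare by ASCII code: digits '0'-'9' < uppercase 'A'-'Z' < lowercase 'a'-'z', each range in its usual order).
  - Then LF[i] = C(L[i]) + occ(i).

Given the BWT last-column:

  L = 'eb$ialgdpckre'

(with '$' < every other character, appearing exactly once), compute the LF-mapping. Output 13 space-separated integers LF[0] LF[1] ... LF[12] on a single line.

Answer: 5 2 0 8 1 10 7 4 11 3 9 12 6

Derivation:
Char counts: '$':1, 'a':1, 'b':1, 'c':1, 'd':1, 'e':2, 'g':1, 'i':1, 'k':1, 'l':1, 'p':1, 'r':1
C (first-col start): C('$')=0, C('a')=1, C('b')=2, C('c')=3, C('d')=4, C('e')=5, C('g')=7, C('i')=8, C('k')=9, C('l')=10, C('p')=11, C('r')=12
L[0]='e': occ=0, LF[0]=C('e')+0=5+0=5
L[1]='b': occ=0, LF[1]=C('b')+0=2+0=2
L[2]='$': occ=0, LF[2]=C('$')+0=0+0=0
L[3]='i': occ=0, LF[3]=C('i')+0=8+0=8
L[4]='a': occ=0, LF[4]=C('a')+0=1+0=1
L[5]='l': occ=0, LF[5]=C('l')+0=10+0=10
L[6]='g': occ=0, LF[6]=C('g')+0=7+0=7
L[7]='d': occ=0, LF[7]=C('d')+0=4+0=4
L[8]='p': occ=0, LF[8]=C('p')+0=11+0=11
L[9]='c': occ=0, LF[9]=C('c')+0=3+0=3
L[10]='k': occ=0, LF[10]=C('k')+0=9+0=9
L[11]='r': occ=0, LF[11]=C('r')+0=12+0=12
L[12]='e': occ=1, LF[12]=C('e')+1=5+1=6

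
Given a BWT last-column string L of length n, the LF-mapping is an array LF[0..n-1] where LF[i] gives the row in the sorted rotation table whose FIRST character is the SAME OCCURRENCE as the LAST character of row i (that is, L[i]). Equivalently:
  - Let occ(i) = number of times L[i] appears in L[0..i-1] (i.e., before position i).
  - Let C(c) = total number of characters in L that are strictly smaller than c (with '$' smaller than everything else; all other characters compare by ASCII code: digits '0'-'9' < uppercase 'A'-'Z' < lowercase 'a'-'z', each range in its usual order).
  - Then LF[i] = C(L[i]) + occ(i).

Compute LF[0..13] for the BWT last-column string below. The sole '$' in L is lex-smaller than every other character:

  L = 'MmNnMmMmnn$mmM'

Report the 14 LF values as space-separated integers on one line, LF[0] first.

Answer: 1 6 5 11 2 7 3 8 12 13 0 9 10 4

Derivation:
Char counts: '$':1, 'M':4, 'N':1, 'm':5, 'n':3
C (first-col start): C('$')=0, C('M')=1, C('N')=5, C('m')=6, C('n')=11
L[0]='M': occ=0, LF[0]=C('M')+0=1+0=1
L[1]='m': occ=0, LF[1]=C('m')+0=6+0=6
L[2]='N': occ=0, LF[2]=C('N')+0=5+0=5
L[3]='n': occ=0, LF[3]=C('n')+0=11+0=11
L[4]='M': occ=1, LF[4]=C('M')+1=1+1=2
L[5]='m': occ=1, LF[5]=C('m')+1=6+1=7
L[6]='M': occ=2, LF[6]=C('M')+2=1+2=3
L[7]='m': occ=2, LF[7]=C('m')+2=6+2=8
L[8]='n': occ=1, LF[8]=C('n')+1=11+1=12
L[9]='n': occ=2, LF[9]=C('n')+2=11+2=13
L[10]='$': occ=0, LF[10]=C('$')+0=0+0=0
L[11]='m': occ=3, LF[11]=C('m')+3=6+3=9
L[12]='m': occ=4, LF[12]=C('m')+4=6+4=10
L[13]='M': occ=3, LF[13]=C('M')+3=1+3=4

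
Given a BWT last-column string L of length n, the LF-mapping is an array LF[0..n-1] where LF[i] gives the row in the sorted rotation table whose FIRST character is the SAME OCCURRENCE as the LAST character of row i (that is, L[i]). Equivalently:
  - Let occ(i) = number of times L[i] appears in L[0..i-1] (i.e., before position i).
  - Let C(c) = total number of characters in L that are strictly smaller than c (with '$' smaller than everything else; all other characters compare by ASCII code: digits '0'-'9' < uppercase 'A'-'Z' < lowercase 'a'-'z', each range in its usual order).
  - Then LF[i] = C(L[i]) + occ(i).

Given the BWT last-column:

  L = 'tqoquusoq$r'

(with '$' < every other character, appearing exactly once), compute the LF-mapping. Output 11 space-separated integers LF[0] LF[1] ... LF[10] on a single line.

Char counts: '$':1, 'o':2, 'q':3, 'r':1, 's':1, 't':1, 'u':2
C (first-col start): C('$')=0, C('o')=1, C('q')=3, C('r')=6, C('s')=7, C('t')=8, C('u')=9
L[0]='t': occ=0, LF[0]=C('t')+0=8+0=8
L[1]='q': occ=0, LF[1]=C('q')+0=3+0=3
L[2]='o': occ=0, LF[2]=C('o')+0=1+0=1
L[3]='q': occ=1, LF[3]=C('q')+1=3+1=4
L[4]='u': occ=0, LF[4]=C('u')+0=9+0=9
L[5]='u': occ=1, LF[5]=C('u')+1=9+1=10
L[6]='s': occ=0, LF[6]=C('s')+0=7+0=7
L[7]='o': occ=1, LF[7]=C('o')+1=1+1=2
L[8]='q': occ=2, LF[8]=C('q')+2=3+2=5
L[9]='$': occ=0, LF[9]=C('$')+0=0+0=0
L[10]='r': occ=0, LF[10]=C('r')+0=6+0=6

Answer: 8 3 1 4 9 10 7 2 5 0 6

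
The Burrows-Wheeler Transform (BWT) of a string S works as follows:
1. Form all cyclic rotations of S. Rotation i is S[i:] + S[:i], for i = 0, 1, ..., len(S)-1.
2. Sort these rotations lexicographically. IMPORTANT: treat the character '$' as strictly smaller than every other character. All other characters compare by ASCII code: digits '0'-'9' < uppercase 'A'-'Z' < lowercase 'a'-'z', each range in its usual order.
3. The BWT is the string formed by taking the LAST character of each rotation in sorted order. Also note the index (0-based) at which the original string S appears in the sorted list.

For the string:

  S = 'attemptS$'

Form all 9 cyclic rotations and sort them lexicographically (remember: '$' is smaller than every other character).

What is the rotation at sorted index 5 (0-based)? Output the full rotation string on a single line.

Answer: ptS$attem

Derivation:
All 9 rotations (rotation i = S[i:]+S[:i]):
  rot[0] = attemptS$
  rot[1] = ttemptS$a
  rot[2] = temptS$at
  rot[3] = emptS$att
  rot[4] = mptS$atte
  rot[5] = ptS$attem
  rot[6] = tS$attemp
  rot[7] = S$attempt
  rot[8] = $attemptS
Sorted (with $ < everything):
  sorted[0] = $attemptS
  sorted[1] = S$attempt
  sorted[2] = attemptS$
  sorted[3] = emptS$att
  sorted[4] = mptS$atte
  sorted[5] = ptS$attem
  sorted[6] = tS$attemp
  sorted[7] = temptS$at
  sorted[8] = ttemptS$a
sorted[5] = ptS$attem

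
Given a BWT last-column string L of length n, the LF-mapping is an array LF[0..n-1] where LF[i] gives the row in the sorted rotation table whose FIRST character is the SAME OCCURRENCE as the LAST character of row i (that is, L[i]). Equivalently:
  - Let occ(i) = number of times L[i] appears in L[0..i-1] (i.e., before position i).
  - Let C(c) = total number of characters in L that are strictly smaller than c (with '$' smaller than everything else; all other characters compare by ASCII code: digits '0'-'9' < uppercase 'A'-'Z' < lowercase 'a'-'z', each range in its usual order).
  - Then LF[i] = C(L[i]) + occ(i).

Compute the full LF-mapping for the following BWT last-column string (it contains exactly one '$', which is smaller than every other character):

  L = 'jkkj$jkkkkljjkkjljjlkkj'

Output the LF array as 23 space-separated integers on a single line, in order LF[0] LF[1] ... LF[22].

Char counts: '$':1, 'j':9, 'k':10, 'l':3
C (first-col start): C('$')=0, C('j')=1, C('k')=10, C('l')=20
L[0]='j': occ=0, LF[0]=C('j')+0=1+0=1
L[1]='k': occ=0, LF[1]=C('k')+0=10+0=10
L[2]='k': occ=1, LF[2]=C('k')+1=10+1=11
L[3]='j': occ=1, LF[3]=C('j')+1=1+1=2
L[4]='$': occ=0, LF[4]=C('$')+0=0+0=0
L[5]='j': occ=2, LF[5]=C('j')+2=1+2=3
L[6]='k': occ=2, LF[6]=C('k')+2=10+2=12
L[7]='k': occ=3, LF[7]=C('k')+3=10+3=13
L[8]='k': occ=4, LF[8]=C('k')+4=10+4=14
L[9]='k': occ=5, LF[9]=C('k')+5=10+5=15
L[10]='l': occ=0, LF[10]=C('l')+0=20+0=20
L[11]='j': occ=3, LF[11]=C('j')+3=1+3=4
L[12]='j': occ=4, LF[12]=C('j')+4=1+4=5
L[13]='k': occ=6, LF[13]=C('k')+6=10+6=16
L[14]='k': occ=7, LF[14]=C('k')+7=10+7=17
L[15]='j': occ=5, LF[15]=C('j')+5=1+5=6
L[16]='l': occ=1, LF[16]=C('l')+1=20+1=21
L[17]='j': occ=6, LF[17]=C('j')+6=1+6=7
L[18]='j': occ=7, LF[18]=C('j')+7=1+7=8
L[19]='l': occ=2, LF[19]=C('l')+2=20+2=22
L[20]='k': occ=8, LF[20]=C('k')+8=10+8=18
L[21]='k': occ=9, LF[21]=C('k')+9=10+9=19
L[22]='j': occ=8, LF[22]=C('j')+8=1+8=9

Answer: 1 10 11 2 0 3 12 13 14 15 20 4 5 16 17 6 21 7 8 22 18 19 9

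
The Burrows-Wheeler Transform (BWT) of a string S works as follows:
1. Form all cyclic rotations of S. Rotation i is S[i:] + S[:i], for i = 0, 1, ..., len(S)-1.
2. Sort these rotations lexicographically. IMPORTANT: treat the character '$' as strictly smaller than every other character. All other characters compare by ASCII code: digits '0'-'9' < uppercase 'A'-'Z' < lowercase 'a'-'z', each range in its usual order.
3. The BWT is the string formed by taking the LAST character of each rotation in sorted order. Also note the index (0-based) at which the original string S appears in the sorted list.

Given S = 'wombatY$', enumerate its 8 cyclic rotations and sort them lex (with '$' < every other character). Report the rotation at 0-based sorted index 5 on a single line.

All 8 rotations (rotation i = S[i:]+S[:i]):
  rot[0] = wombatY$
  rot[1] = ombatY$w
  rot[2] = mbatY$wo
  rot[3] = batY$wom
  rot[4] = atY$womb
  rot[5] = tY$womba
  rot[6] = Y$wombat
  rot[7] = $wombatY
Sorted (with $ < everything):
  sorted[0] = $wombatY
  sorted[1] = Y$wombat
  sorted[2] = atY$womb
  sorted[3] = batY$wom
  sorted[4] = mbatY$wo
  sorted[5] = ombatY$w
  sorted[6] = tY$womba
  sorted[7] = wombatY$
sorted[5] = ombatY$w

Answer: ombatY$w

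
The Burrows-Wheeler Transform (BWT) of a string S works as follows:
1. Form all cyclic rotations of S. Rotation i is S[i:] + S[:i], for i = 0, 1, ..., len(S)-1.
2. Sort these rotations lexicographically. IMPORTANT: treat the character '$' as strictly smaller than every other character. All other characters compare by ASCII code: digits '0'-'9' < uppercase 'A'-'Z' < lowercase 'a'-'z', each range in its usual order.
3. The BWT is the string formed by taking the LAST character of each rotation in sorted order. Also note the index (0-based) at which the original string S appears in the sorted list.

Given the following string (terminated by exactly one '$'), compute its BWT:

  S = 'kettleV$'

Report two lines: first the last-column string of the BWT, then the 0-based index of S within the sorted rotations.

All 8 rotations (rotation i = S[i:]+S[:i]):
  rot[0] = kettleV$
  rot[1] = ettleV$k
  rot[2] = ttleV$ke
  rot[3] = tleV$ket
  rot[4] = leV$kett
  rot[5] = eV$kettl
  rot[6] = V$kettle
  rot[7] = $kettleV
Sorted (with $ < everything):
  sorted[0] = $kettleV  (last char: 'V')
  sorted[1] = V$kettle  (last char: 'e')
  sorted[2] = eV$kettl  (last char: 'l')
  sorted[3] = ettleV$k  (last char: 'k')
  sorted[4] = kettleV$  (last char: '$')
  sorted[5] = leV$kett  (last char: 't')
  sorted[6] = tleV$ket  (last char: 't')
  sorted[7] = ttleV$ke  (last char: 'e')
Last column: Velk$tte
Original string S is at sorted index 4

Answer: Velk$tte
4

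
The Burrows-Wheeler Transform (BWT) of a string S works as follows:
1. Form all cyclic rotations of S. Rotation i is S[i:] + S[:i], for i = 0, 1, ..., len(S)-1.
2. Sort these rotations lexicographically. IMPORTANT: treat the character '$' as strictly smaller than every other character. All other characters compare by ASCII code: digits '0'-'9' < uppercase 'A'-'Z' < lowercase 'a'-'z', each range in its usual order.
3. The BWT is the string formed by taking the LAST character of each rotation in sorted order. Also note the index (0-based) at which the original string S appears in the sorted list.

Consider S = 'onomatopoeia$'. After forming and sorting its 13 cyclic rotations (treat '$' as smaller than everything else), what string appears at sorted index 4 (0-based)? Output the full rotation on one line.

All 13 rotations (rotation i = S[i:]+S[:i]):
  rot[0] = onomatopoeia$
  rot[1] = nomatopoeia$o
  rot[2] = omatopoeia$on
  rot[3] = matopoeia$ono
  rot[4] = atopoeia$onom
  rot[5] = topoeia$onoma
  rot[6] = opoeia$onomat
  rot[7] = poeia$onomato
  rot[8] = oeia$onomatop
  rot[9] = eia$onomatopo
  rot[10] = ia$onomatopoe
  rot[11] = a$onomatopoei
  rot[12] = $onomatopoeia
Sorted (with $ < everything):
  sorted[0] = $onomatopoeia
  sorted[1] = a$onomatopoei
  sorted[2] = atopoeia$onom
  sorted[3] = eia$onomatopo
  sorted[4] = ia$onomatopoe
  sorted[5] = matopoeia$ono
  sorted[6] = nomatopoeia$o
  sorted[7] = oeia$onomatop
  sorted[8] = omatopoeia$on
  sorted[9] = onomatopoeia$
  sorted[10] = opoeia$onomat
  sorted[11] = poeia$onomato
  sorted[12] = topoeia$onoma
sorted[4] = ia$onomatopoe

Answer: ia$onomatopoe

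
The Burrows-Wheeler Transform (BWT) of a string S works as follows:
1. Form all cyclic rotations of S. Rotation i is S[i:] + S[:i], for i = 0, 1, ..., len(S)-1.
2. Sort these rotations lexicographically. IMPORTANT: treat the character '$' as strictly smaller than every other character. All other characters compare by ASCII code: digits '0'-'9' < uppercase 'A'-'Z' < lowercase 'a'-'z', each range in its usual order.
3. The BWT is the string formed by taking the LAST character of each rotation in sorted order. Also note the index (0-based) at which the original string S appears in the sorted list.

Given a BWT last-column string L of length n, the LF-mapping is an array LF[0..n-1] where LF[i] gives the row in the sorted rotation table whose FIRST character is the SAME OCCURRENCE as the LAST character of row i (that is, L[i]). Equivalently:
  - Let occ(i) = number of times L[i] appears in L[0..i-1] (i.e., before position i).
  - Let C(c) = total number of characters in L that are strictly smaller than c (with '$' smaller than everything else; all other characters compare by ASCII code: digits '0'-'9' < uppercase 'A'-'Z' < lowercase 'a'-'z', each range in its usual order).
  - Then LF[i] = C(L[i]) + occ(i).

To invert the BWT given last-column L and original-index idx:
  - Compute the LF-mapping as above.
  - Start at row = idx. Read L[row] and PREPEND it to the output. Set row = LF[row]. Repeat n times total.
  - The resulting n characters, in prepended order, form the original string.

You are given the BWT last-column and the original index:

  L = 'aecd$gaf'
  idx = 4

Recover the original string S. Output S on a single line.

Answer: dcafgea$

Derivation:
LF mapping: 1 5 3 4 0 7 2 6
Walk LF starting at row 4, prepending L[row]:
  step 1: row=4, L[4]='$', prepend. Next row=LF[4]=0
  step 2: row=0, L[0]='a', prepend. Next row=LF[0]=1
  step 3: row=1, L[1]='e', prepend. Next row=LF[1]=5
  step 4: row=5, L[5]='g', prepend. Next row=LF[5]=7
  step 5: row=7, L[7]='f', prepend. Next row=LF[7]=6
  step 6: row=6, L[6]='a', prepend. Next row=LF[6]=2
  step 7: row=2, L[2]='c', prepend. Next row=LF[2]=3
  step 8: row=3, L[3]='d', prepend. Next row=LF[3]=4
Reversed output: dcafgea$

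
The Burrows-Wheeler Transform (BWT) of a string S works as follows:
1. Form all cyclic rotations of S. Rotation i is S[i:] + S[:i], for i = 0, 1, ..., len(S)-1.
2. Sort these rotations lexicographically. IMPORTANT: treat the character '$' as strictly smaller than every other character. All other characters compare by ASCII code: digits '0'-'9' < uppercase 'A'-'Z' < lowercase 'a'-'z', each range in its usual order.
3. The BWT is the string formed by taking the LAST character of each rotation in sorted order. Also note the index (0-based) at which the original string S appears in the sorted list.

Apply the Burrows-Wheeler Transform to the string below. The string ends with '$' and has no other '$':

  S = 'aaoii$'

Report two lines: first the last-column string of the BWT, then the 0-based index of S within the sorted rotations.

Answer: i$aioa
1

Derivation:
All 6 rotations (rotation i = S[i:]+S[:i]):
  rot[0] = aaoii$
  rot[1] = aoii$a
  rot[2] = oii$aa
  rot[3] = ii$aao
  rot[4] = i$aaoi
  rot[5] = $aaoii
Sorted (with $ < everything):
  sorted[0] = $aaoii  (last char: 'i')
  sorted[1] = aaoii$  (last char: '$')
  sorted[2] = aoii$a  (last char: 'a')
  sorted[3] = i$aaoi  (last char: 'i')
  sorted[4] = ii$aao  (last char: 'o')
  sorted[5] = oii$aa  (last char: 'a')
Last column: i$aioa
Original string S is at sorted index 1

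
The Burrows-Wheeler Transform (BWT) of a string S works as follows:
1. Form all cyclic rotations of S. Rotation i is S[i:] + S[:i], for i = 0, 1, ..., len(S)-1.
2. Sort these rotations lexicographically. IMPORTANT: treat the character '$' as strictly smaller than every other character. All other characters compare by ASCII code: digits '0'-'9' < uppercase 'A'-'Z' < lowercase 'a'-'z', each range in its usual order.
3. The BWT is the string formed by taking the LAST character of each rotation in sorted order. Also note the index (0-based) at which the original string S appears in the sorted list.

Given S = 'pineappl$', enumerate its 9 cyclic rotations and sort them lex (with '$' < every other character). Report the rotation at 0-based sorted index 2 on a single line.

All 9 rotations (rotation i = S[i:]+S[:i]):
  rot[0] = pineappl$
  rot[1] = ineappl$p
  rot[2] = neappl$pi
  rot[3] = eappl$pin
  rot[4] = appl$pine
  rot[5] = ppl$pinea
  rot[6] = pl$pineap
  rot[7] = l$pineapp
  rot[8] = $pineappl
Sorted (with $ < everything):
  sorted[0] = $pineappl
  sorted[1] = appl$pine
  sorted[2] = eappl$pin
  sorted[3] = ineappl$p
  sorted[4] = l$pineapp
  sorted[5] = neappl$pi
  sorted[6] = pineappl$
  sorted[7] = pl$pineap
  sorted[8] = ppl$pinea
sorted[2] = eappl$pin

Answer: eappl$pin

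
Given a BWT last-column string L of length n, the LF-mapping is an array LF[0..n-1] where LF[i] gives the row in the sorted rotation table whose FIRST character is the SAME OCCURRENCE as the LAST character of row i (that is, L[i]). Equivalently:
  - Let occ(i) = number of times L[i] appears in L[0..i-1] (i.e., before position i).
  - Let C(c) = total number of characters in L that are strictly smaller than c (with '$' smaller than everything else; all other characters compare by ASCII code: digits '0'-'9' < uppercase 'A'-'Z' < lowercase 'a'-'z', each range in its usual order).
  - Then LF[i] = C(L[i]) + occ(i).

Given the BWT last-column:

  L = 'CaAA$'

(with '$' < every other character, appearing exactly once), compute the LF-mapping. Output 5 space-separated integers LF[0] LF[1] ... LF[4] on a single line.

Answer: 3 4 1 2 0

Derivation:
Char counts: '$':1, 'A':2, 'C':1, 'a':1
C (first-col start): C('$')=0, C('A')=1, C('C')=3, C('a')=4
L[0]='C': occ=0, LF[0]=C('C')+0=3+0=3
L[1]='a': occ=0, LF[1]=C('a')+0=4+0=4
L[2]='A': occ=0, LF[2]=C('A')+0=1+0=1
L[3]='A': occ=1, LF[3]=C('A')+1=1+1=2
L[4]='$': occ=0, LF[4]=C('$')+0=0+0=0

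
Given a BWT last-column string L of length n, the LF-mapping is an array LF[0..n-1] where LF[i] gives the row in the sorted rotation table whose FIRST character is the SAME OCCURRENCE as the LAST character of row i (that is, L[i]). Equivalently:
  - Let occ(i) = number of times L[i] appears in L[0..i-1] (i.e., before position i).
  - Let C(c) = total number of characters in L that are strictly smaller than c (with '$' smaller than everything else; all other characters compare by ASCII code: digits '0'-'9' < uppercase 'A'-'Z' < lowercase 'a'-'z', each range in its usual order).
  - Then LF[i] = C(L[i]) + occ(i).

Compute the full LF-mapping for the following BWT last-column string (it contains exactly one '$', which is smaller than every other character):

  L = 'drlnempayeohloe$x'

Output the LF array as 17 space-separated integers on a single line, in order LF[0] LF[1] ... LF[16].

Answer: 2 14 7 10 3 9 13 1 16 4 11 6 8 12 5 0 15

Derivation:
Char counts: '$':1, 'a':1, 'd':1, 'e':3, 'h':1, 'l':2, 'm':1, 'n':1, 'o':2, 'p':1, 'r':1, 'x':1, 'y':1
C (first-col start): C('$')=0, C('a')=1, C('d')=2, C('e')=3, C('h')=6, C('l')=7, C('m')=9, C('n')=10, C('o')=11, C('p')=13, C('r')=14, C('x')=15, C('y')=16
L[0]='d': occ=0, LF[0]=C('d')+0=2+0=2
L[1]='r': occ=0, LF[1]=C('r')+0=14+0=14
L[2]='l': occ=0, LF[2]=C('l')+0=7+0=7
L[3]='n': occ=0, LF[3]=C('n')+0=10+0=10
L[4]='e': occ=0, LF[4]=C('e')+0=3+0=3
L[5]='m': occ=0, LF[5]=C('m')+0=9+0=9
L[6]='p': occ=0, LF[6]=C('p')+0=13+0=13
L[7]='a': occ=0, LF[7]=C('a')+0=1+0=1
L[8]='y': occ=0, LF[8]=C('y')+0=16+0=16
L[9]='e': occ=1, LF[9]=C('e')+1=3+1=4
L[10]='o': occ=0, LF[10]=C('o')+0=11+0=11
L[11]='h': occ=0, LF[11]=C('h')+0=6+0=6
L[12]='l': occ=1, LF[12]=C('l')+1=7+1=8
L[13]='o': occ=1, LF[13]=C('o')+1=11+1=12
L[14]='e': occ=2, LF[14]=C('e')+2=3+2=5
L[15]='$': occ=0, LF[15]=C('$')+0=0+0=0
L[16]='x': occ=0, LF[16]=C('x')+0=15+0=15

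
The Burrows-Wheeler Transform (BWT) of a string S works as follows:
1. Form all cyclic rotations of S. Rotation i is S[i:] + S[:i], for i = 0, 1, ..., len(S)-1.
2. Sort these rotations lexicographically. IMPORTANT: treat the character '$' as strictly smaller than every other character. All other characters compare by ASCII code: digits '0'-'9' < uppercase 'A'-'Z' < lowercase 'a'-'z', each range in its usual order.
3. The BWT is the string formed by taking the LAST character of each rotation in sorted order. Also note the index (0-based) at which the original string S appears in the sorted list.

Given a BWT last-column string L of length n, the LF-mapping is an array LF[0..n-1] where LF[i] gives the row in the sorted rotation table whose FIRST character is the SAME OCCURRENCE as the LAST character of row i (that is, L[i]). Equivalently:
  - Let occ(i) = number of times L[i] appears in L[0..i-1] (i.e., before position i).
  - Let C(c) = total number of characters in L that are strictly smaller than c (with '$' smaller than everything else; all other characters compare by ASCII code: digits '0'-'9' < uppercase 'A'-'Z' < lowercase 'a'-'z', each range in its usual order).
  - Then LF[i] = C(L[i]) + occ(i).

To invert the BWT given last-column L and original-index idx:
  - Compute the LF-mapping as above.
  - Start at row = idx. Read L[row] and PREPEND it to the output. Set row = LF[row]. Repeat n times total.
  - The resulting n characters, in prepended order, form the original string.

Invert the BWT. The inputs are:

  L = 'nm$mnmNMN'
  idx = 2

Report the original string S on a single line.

Answer: NmmNnmMn$

Derivation:
LF mapping: 7 4 0 5 8 6 2 1 3
Walk LF starting at row 2, prepending L[row]:
  step 1: row=2, L[2]='$', prepend. Next row=LF[2]=0
  step 2: row=0, L[0]='n', prepend. Next row=LF[0]=7
  step 3: row=7, L[7]='M', prepend. Next row=LF[7]=1
  step 4: row=1, L[1]='m', prepend. Next row=LF[1]=4
  step 5: row=4, L[4]='n', prepend. Next row=LF[4]=8
  step 6: row=8, L[8]='N', prepend. Next row=LF[8]=3
  step 7: row=3, L[3]='m', prepend. Next row=LF[3]=5
  step 8: row=5, L[5]='m', prepend. Next row=LF[5]=6
  step 9: row=6, L[6]='N', prepend. Next row=LF[6]=2
Reversed output: NmmNnmMn$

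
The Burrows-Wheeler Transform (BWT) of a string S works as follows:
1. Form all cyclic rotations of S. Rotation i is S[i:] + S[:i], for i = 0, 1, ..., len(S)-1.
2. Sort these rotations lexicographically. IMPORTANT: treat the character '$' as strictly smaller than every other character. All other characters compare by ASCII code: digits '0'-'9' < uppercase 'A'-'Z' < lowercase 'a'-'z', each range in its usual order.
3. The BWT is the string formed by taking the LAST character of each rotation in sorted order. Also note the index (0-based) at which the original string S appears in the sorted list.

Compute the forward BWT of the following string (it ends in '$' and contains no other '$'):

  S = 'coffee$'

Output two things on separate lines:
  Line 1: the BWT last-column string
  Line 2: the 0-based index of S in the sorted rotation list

Answer: e$effoc
1

Derivation:
All 7 rotations (rotation i = S[i:]+S[:i]):
  rot[0] = coffee$
  rot[1] = offee$c
  rot[2] = ffee$co
  rot[3] = fee$cof
  rot[4] = ee$coff
  rot[5] = e$coffe
  rot[6] = $coffee
Sorted (with $ < everything):
  sorted[0] = $coffee  (last char: 'e')
  sorted[1] = coffee$  (last char: '$')
  sorted[2] = e$coffe  (last char: 'e')
  sorted[3] = ee$coff  (last char: 'f')
  sorted[4] = fee$cof  (last char: 'f')
  sorted[5] = ffee$co  (last char: 'o')
  sorted[6] = offee$c  (last char: 'c')
Last column: e$effoc
Original string S is at sorted index 1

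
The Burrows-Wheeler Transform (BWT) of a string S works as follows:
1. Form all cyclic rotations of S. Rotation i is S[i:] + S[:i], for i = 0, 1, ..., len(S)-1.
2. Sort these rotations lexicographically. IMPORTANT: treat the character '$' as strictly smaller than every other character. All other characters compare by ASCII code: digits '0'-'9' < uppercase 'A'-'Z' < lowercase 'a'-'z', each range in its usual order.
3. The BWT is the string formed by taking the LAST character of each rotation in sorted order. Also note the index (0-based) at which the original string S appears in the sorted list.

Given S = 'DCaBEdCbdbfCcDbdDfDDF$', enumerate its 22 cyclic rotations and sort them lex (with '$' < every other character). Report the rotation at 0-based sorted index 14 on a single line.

Answer: bdbfCcDbdDfDDF$DCaBEdC

Derivation:
All 22 rotations (rotation i = S[i:]+S[:i]):
  rot[0] = DCaBEdCbdbfCcDbdDfDDF$
  rot[1] = CaBEdCbdbfCcDbdDfDDF$D
  rot[2] = aBEdCbdbfCcDbdDfDDF$DC
  rot[3] = BEdCbdbfCcDbdDfDDF$DCa
  rot[4] = EdCbdbfCcDbdDfDDF$DCaB
  rot[5] = dCbdbfCcDbdDfDDF$DCaBE
  rot[6] = CbdbfCcDbdDfDDF$DCaBEd
  rot[7] = bdbfCcDbdDfDDF$DCaBEdC
  rot[8] = dbfCcDbdDfDDF$DCaBEdCb
  rot[9] = bfCcDbdDfDDF$DCaBEdCbd
  rot[10] = fCcDbdDfDDF$DCaBEdCbdb
  rot[11] = CcDbdDfDDF$DCaBEdCbdbf
  rot[12] = cDbdDfDDF$DCaBEdCbdbfC
  rot[13] = DbdDfDDF$DCaBEdCbdbfCc
  rot[14] = bdDfDDF$DCaBEdCbdbfCcD
  rot[15] = dDfDDF$DCaBEdCbdbfCcDb
  rot[16] = DfDDF$DCaBEdCbdbfCcDbd
  rot[17] = fDDF$DCaBEdCbdbfCcDbdD
  rot[18] = DDF$DCaBEdCbdbfCcDbdDf
  rot[19] = DF$DCaBEdCbdbfCcDbdDfD
  rot[20] = F$DCaBEdCbdbfCcDbdDfDD
  rot[21] = $DCaBEdCbdbfCcDbdDfDDF
Sorted (with $ < everything):
  sorted[0] = $DCaBEdCbdbfCcDbdDfDDF
  sorted[1] = BEdCbdbfCcDbdDfDDF$DCa
  sorted[2] = CaBEdCbdbfCcDbdDfDDF$D
  sorted[3] = CbdbfCcDbdDfDDF$DCaBEd
  sorted[4] = CcDbdDfDDF$DCaBEdCbdbf
  sorted[5] = DCaBEdCbdbfCcDbdDfDDF$
  sorted[6] = DDF$DCaBEdCbdbfCcDbdDf
  sorted[7] = DF$DCaBEdCbdbfCcDbdDfD
  sorted[8] = DbdDfDDF$DCaBEdCbdbfCc
  sorted[9] = DfDDF$DCaBEdCbdbfCcDbd
  sorted[10] = EdCbdbfCcDbdDfDDF$DCaB
  sorted[11] = F$DCaBEdCbdbfCcDbdDfDD
  sorted[12] = aBEdCbdbfCcDbdDfDDF$DC
  sorted[13] = bdDfDDF$DCaBEdCbdbfCcD
  sorted[14] = bdbfCcDbdDfDDF$DCaBEdC
  sorted[15] = bfCcDbdDfDDF$DCaBEdCbd
  sorted[16] = cDbdDfDDF$DCaBEdCbdbfC
  sorted[17] = dCbdbfCcDbdDfDDF$DCaBE
  sorted[18] = dDfDDF$DCaBEdCbdbfCcDb
  sorted[19] = dbfCcDbdDfDDF$DCaBEdCb
  sorted[20] = fCcDbdDfDDF$DCaBEdCbdb
  sorted[21] = fDDF$DCaBEdCbdbfCcDbdD
sorted[14] = bdbfCcDbdDfDDF$DCaBEdC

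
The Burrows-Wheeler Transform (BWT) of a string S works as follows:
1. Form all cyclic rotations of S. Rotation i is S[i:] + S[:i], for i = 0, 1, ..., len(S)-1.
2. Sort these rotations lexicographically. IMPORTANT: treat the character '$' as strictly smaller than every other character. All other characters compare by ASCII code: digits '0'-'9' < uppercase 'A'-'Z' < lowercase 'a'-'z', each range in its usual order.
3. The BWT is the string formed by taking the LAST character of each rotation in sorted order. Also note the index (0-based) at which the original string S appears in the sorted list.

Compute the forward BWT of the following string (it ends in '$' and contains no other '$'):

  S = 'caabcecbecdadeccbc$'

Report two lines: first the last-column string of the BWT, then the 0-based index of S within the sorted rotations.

Answer: ccadcacb$ceeebcacdb
8

Derivation:
All 19 rotations (rotation i = S[i:]+S[:i]):
  rot[0] = caabcecbecdadeccbc$
  rot[1] = aabcecbecdadeccbc$c
  rot[2] = abcecbecdadeccbc$ca
  rot[3] = bcecbecdadeccbc$caa
  rot[4] = cecbecdadeccbc$caab
  rot[5] = ecbecdadeccbc$caabc
  rot[6] = cbecdadeccbc$caabce
  rot[7] = becdadeccbc$caabcec
  rot[8] = ecdadeccbc$caabcecb
  rot[9] = cdadeccbc$caabcecbe
  rot[10] = dadeccbc$caabcecbec
  rot[11] = adeccbc$caabcecbecd
  rot[12] = deccbc$caabcecbecda
  rot[13] = eccbc$caabcecbecdad
  rot[14] = ccbc$caabcecbecdade
  rot[15] = cbc$caabcecbecdadec
  rot[16] = bc$caabcecbecdadecc
  rot[17] = c$caabcecbecdadeccb
  rot[18] = $caabcecbecdadeccbc
Sorted (with $ < everything):
  sorted[0] = $caabcecbecdadeccbc  (last char: 'c')
  sorted[1] = aabcecbecdadeccbc$c  (last char: 'c')
  sorted[2] = abcecbecdadeccbc$ca  (last char: 'a')
  sorted[3] = adeccbc$caabcecbecd  (last char: 'd')
  sorted[4] = bc$caabcecbecdadecc  (last char: 'c')
  sorted[5] = bcecbecdadeccbc$caa  (last char: 'a')
  sorted[6] = becdadeccbc$caabcec  (last char: 'c')
  sorted[7] = c$caabcecbecdadeccb  (last char: 'b')
  sorted[8] = caabcecbecdadeccbc$  (last char: '$')
  sorted[9] = cbc$caabcecbecdadec  (last char: 'c')
  sorted[10] = cbecdadeccbc$caabce  (last char: 'e')
  sorted[11] = ccbc$caabcecbecdade  (last char: 'e')
  sorted[12] = cdadeccbc$caabcecbe  (last char: 'e')
  sorted[13] = cecbecdadeccbc$caab  (last char: 'b')
  sorted[14] = dadeccbc$caabcecbec  (last char: 'c')
  sorted[15] = deccbc$caabcecbecda  (last char: 'a')
  sorted[16] = ecbecdadeccbc$caabc  (last char: 'c')
  sorted[17] = eccbc$caabcecbecdad  (last char: 'd')
  sorted[18] = ecdadeccbc$caabcecb  (last char: 'b')
Last column: ccadcacb$ceeebcacdb
Original string S is at sorted index 8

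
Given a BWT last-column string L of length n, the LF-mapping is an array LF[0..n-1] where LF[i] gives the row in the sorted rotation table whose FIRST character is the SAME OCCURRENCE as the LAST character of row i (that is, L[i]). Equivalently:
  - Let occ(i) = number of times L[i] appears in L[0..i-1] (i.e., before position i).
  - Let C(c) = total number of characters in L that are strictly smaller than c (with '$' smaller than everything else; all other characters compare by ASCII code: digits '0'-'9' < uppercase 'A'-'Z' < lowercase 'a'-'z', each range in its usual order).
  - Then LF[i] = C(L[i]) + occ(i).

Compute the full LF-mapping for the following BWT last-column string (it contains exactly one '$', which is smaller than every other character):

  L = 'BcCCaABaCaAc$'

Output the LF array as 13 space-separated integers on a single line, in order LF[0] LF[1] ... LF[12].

Answer: 3 11 5 6 8 1 4 9 7 10 2 12 0

Derivation:
Char counts: '$':1, 'A':2, 'B':2, 'C':3, 'a':3, 'c':2
C (first-col start): C('$')=0, C('A')=1, C('B')=3, C('C')=5, C('a')=8, C('c')=11
L[0]='B': occ=0, LF[0]=C('B')+0=3+0=3
L[1]='c': occ=0, LF[1]=C('c')+0=11+0=11
L[2]='C': occ=0, LF[2]=C('C')+0=5+0=5
L[3]='C': occ=1, LF[3]=C('C')+1=5+1=6
L[4]='a': occ=0, LF[4]=C('a')+0=8+0=8
L[5]='A': occ=0, LF[5]=C('A')+0=1+0=1
L[6]='B': occ=1, LF[6]=C('B')+1=3+1=4
L[7]='a': occ=1, LF[7]=C('a')+1=8+1=9
L[8]='C': occ=2, LF[8]=C('C')+2=5+2=7
L[9]='a': occ=2, LF[9]=C('a')+2=8+2=10
L[10]='A': occ=1, LF[10]=C('A')+1=1+1=2
L[11]='c': occ=1, LF[11]=C('c')+1=11+1=12
L[12]='$': occ=0, LF[12]=C('$')+0=0+0=0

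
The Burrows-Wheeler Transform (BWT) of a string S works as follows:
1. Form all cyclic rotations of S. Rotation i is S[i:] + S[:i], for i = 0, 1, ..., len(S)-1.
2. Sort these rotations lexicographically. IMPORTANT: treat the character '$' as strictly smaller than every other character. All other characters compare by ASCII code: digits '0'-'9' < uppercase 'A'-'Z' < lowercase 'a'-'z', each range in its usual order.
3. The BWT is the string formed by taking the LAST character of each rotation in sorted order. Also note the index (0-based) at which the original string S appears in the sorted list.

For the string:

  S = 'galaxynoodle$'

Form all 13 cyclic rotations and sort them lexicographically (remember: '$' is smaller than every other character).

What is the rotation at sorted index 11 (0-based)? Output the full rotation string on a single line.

Answer: xynoodle$gala

Derivation:
All 13 rotations (rotation i = S[i:]+S[:i]):
  rot[0] = galaxynoodle$
  rot[1] = alaxynoodle$g
  rot[2] = laxynoodle$ga
  rot[3] = axynoodle$gal
  rot[4] = xynoodle$gala
  rot[5] = ynoodle$galax
  rot[6] = noodle$galaxy
  rot[7] = oodle$galaxyn
  rot[8] = odle$galaxyno
  rot[9] = dle$galaxynoo
  rot[10] = le$galaxynood
  rot[11] = e$galaxynoodl
  rot[12] = $galaxynoodle
Sorted (with $ < everything):
  sorted[0] = $galaxynoodle
  sorted[1] = alaxynoodle$g
  sorted[2] = axynoodle$gal
  sorted[3] = dle$galaxynoo
  sorted[4] = e$galaxynoodl
  sorted[5] = galaxynoodle$
  sorted[6] = laxynoodle$ga
  sorted[7] = le$galaxynood
  sorted[8] = noodle$galaxy
  sorted[9] = odle$galaxyno
  sorted[10] = oodle$galaxyn
  sorted[11] = xynoodle$gala
  sorted[12] = ynoodle$galax
sorted[11] = xynoodle$gala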